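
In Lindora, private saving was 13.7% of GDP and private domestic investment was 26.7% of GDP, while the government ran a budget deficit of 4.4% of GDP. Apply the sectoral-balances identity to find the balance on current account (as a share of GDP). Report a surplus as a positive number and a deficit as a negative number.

-17.4

By the sectoral-balances identity, CA = (S_private - I) + (T - G).
Private balance = 13.7 - 26.7 = -13.0
Government balance (T - G) = -4.4
CA = -13.0 + (-4.4) = -17.4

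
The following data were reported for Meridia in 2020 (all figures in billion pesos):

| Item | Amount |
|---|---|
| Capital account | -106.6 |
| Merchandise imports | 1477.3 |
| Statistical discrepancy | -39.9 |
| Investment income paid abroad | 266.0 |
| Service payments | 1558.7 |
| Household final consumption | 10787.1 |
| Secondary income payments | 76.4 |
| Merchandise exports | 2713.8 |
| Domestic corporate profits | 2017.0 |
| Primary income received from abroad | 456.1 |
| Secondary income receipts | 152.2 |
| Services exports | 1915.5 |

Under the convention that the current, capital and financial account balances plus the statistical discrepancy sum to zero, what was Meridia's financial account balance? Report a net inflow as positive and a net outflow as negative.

-1712.7

Goods balance = 2713.8 - 1477.3 = 1236.5
Services balance = 1915.5 - 1558.7 = 356.8
Trade balance (goods + services) = 1236.5 + 356.8 = 1593.3
Net primary income = 456.1 - 266.0 = 190.1
Net secondary income = 152.2 - 76.4 = 75.8
Current account = 1593.3 + 190.1 + 75.8 = 1859.2
Financial account = -(1859.2 + (-106.6) + (-39.9)) = -1712.7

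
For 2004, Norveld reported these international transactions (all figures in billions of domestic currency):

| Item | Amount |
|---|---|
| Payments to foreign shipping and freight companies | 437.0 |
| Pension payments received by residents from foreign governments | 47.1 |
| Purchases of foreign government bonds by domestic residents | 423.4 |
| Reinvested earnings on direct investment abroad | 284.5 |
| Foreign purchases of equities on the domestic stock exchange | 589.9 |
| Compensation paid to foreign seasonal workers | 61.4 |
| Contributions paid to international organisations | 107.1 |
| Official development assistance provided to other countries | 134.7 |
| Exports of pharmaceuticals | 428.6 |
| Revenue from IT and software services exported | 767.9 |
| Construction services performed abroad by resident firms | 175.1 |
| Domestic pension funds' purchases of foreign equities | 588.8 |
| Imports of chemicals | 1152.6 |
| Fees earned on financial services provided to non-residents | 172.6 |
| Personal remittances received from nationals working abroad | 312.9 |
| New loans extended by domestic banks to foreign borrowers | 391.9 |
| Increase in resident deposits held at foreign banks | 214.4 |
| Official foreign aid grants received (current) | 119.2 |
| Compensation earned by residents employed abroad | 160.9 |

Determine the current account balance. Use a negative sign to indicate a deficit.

576.0

Goods: -1152.6 + 428.6 = -724.0
Services: 767.9 + 175.1 + 172.6 - 437.0 = 678.6
Primary income: 160.9 - 61.4 + 284.5 = 384.0
Secondary income: 47.1 + 312.9 - 107.1 - 134.7 + 119.2 = 237.4
Current account = (-724.0) + 678.6 + 384.0 + 237.4 = 576.0
(Excluded from the current account — financial account: purchases of foreign government bonds by domestic residents 423.4, foreign purchases of equities on the domestic stock exchange 589.9, domestic pension funds' purchases of foreign equities 588.8, new loans extended by domestic banks to foreign borrowers 391.9, increase in resident deposits held at foreign banks 214.4.)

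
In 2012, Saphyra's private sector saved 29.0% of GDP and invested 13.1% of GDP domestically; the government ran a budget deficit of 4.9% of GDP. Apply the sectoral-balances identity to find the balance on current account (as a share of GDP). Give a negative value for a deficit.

11.0

By the sectoral-balances identity, CA = (S_private - I) + (T - G).
Private balance = 29.0 - 13.1 = 15.9
Government balance (T - G) = -4.9
CA = 15.9 + (-4.9) = 11.0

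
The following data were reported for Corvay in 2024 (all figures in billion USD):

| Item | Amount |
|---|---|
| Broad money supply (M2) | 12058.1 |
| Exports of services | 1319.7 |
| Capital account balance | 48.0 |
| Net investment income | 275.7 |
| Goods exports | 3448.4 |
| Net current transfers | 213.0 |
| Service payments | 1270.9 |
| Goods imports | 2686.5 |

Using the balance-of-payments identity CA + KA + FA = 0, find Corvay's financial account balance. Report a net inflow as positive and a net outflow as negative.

Goods balance = 3448.4 - 2686.5 = 761.9
Services balance = 1319.7 - 1270.9 = 48.8
Trade balance (goods + services) = 761.9 + 48.8 = 810.7
Net primary income = 275.7
Net secondary income = 213.0
Current account = 810.7 + 275.7 + 213.0 = 1299.4
Financial account = -(1299.4 + 48.0) = -1347.4

-1347.4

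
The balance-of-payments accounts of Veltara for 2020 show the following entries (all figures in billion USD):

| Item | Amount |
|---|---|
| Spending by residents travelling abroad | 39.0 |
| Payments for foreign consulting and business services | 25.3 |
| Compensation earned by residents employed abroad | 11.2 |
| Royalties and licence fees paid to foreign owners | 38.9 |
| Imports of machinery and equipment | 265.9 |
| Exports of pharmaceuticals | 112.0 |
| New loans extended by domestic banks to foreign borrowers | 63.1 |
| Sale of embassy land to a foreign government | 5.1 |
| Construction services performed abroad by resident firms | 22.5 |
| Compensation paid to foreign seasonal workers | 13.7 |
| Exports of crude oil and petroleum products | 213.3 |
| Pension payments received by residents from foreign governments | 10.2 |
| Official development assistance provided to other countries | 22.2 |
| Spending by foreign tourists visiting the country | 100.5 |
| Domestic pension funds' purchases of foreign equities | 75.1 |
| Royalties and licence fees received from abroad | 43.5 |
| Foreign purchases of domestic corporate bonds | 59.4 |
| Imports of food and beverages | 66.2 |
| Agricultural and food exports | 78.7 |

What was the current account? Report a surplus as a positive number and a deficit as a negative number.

Goods: -66.2 - 265.9 + 112.0 + 213.3 + 78.7 = 71.9
Services: 100.5 - 38.9 + 43.5 - 25.3 + 22.5 - 39.0 = 63.3
Primary income: -13.7 + 11.2 = -2.5
Secondary income: -22.2 + 10.2 = -12.0
Current account = 71.9 + 63.3 + (-2.5) + (-12.0) = 120.7
(Excluded from the current account — financial account: new loans extended by domestic banks to foreign borrowers 63.1, domestic pension funds' purchases of foreign equities 75.1, foreign purchases of domestic corporate bonds 59.4; capital account: sale of embassy land to a foreign government 5.1.)

120.7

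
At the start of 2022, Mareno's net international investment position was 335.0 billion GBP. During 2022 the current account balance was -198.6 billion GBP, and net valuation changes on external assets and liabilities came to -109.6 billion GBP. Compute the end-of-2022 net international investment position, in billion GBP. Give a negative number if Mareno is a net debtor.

Change in NIIP = current account + net valuation change = -198.6 + (-109.6) = -308.2
End-of-year NIIP = 335.0 + (-308.2) = 26.8

26.8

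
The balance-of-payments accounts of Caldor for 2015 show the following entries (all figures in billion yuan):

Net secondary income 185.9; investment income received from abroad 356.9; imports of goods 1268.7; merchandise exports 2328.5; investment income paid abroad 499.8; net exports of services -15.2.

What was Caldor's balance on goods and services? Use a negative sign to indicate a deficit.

Goods balance = 2328.5 - 1268.7 = 1059.8
Services balance = -15.2
Trade balance (goods + services) = 1059.8 + (-15.2) = 1044.6

1044.6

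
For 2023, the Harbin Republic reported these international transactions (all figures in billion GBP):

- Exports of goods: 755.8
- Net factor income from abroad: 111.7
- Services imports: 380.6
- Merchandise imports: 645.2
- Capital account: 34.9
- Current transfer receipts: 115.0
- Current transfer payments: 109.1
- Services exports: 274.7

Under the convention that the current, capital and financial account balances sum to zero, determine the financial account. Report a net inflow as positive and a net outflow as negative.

-157.2

Goods balance = 755.8 - 645.2 = 110.6
Services balance = 274.7 - 380.6 = -105.9
Trade balance (goods + services) = 110.6 + (-105.9) = 4.7
Net primary income = 111.7
Net secondary income = 115.0 - 109.1 = 5.9
Current account = 4.7 + 111.7 + 5.9 = 122.3
Financial account = -(122.3 + 34.9) = -157.2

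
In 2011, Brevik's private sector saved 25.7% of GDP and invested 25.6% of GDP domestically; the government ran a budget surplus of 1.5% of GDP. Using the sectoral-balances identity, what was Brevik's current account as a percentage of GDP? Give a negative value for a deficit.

1.6

By the sectoral-balances identity, CA = (S_private - I) + (T - G).
Private balance = 25.7 - 25.6 = 0.1
Government balance (T - G) = 1.5
CA = 0.1 + 1.5 = 1.6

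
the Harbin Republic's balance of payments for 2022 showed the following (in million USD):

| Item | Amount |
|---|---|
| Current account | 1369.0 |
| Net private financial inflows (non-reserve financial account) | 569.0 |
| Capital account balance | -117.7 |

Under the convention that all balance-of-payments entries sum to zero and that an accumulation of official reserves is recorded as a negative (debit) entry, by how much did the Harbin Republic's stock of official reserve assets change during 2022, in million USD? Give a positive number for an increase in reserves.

Official reserve transactions balance = -(1369.0 + (-117.7) + 569.0) = -1820.3
An accumulation of reserves is recorded as a debit (negative entry), so the change in the stock of reserves is the negative of that balance.
Change in official reserves = -(-1820.3) = 1820.3

1820.3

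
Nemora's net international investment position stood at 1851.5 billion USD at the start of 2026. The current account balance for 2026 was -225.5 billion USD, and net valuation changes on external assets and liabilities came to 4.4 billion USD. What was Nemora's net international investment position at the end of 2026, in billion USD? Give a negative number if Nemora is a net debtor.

Change in NIIP = current account + net valuation change = -225.5 + 4.4 = -221.1
End-of-year NIIP = 1851.5 + (-221.1) = 1630.4

1630.4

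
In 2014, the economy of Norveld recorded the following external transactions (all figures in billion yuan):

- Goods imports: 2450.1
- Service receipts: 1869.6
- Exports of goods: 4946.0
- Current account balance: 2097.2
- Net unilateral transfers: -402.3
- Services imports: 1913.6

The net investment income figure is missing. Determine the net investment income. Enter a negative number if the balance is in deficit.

Current account = goods balance + services balance + net primary income + net secondary income
Sum of the known components = 2049.6
Net investment income = CA - (known components) = 2097.2 - 2049.6 = 47.6

47.6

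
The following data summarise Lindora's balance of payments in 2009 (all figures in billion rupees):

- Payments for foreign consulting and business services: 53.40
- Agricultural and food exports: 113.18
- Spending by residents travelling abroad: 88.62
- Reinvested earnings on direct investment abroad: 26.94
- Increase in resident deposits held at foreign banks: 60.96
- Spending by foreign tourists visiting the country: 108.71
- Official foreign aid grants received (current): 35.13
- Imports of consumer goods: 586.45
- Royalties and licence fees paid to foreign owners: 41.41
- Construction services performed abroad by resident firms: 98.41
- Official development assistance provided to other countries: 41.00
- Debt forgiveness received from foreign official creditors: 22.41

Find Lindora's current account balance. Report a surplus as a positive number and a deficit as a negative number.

Goods: -586.45 + 113.18 = -473.27
Services: 98.41 + 108.71 - 53.40 - 41.41 - 88.62 = 23.69
Primary income: 26.94
Secondary income: 35.13 - 41.00 = -5.87
Current account = (-473.27) + 23.69 + 26.94 + (-5.87) = -428.51
(Excluded from the current account — financial account: increase in resident deposits held at foreign banks 60.96; capital account: debt forgiveness received from foreign official creditors 22.41.)

-428.51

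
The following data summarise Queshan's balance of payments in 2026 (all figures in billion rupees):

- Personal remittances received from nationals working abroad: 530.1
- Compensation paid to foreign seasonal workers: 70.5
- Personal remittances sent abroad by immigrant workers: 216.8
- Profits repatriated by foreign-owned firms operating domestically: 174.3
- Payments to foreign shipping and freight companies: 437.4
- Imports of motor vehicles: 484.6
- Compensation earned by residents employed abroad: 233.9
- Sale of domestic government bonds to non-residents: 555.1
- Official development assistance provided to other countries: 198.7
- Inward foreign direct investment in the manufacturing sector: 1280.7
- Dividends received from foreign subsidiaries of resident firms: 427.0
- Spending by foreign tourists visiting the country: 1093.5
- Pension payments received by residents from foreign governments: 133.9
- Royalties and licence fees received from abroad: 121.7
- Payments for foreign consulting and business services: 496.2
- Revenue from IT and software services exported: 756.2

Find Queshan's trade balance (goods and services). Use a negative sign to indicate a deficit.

Goods: -484.6
Services: -437.4 + 121.7 - 496.2 + 1093.5 + 756.2 = 1037.8
Trade balance = -484.6 + 1037.8 = 553.2
(Excluded from the trade balance — secondary income: personal remittances received from nationals working abroad 530.1, personal remittances sent abroad by immigrant workers 216.8, official development assistance provided to other countries 198.7, pension payments received by residents from foreign governments 133.9; primary income: compensation paid to foreign seasonal workers 70.5, profits repatriated by foreign-owned firms operating domestically 174.3, compensation earned by residents employed abroad 233.9, dividends received from foreign subsidiaries of resident firms 427.0; financial account: sale of domestic government bonds to non-residents 555.1, inward foreign direct investment in the manufacturing sector 1280.7.)

553.2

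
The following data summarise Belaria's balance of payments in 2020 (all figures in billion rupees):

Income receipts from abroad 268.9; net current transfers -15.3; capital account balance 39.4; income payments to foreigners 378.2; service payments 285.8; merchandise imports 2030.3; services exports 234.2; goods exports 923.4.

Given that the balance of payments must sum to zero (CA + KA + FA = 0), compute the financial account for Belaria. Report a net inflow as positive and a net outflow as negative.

Goods balance = 923.4 - 2030.3 = -1106.9
Services balance = 234.2 - 285.8 = -51.6
Trade balance (goods + services) = -1106.9 + (-51.6) = -1158.5
Net primary income = 268.9 - 378.2 = -109.3
Net secondary income = -15.3
Current account = -1158.5 + (-109.3) + (-15.3) = -1283.1
Financial account = -(-1283.1 + 39.4) = 1243.7

1243.7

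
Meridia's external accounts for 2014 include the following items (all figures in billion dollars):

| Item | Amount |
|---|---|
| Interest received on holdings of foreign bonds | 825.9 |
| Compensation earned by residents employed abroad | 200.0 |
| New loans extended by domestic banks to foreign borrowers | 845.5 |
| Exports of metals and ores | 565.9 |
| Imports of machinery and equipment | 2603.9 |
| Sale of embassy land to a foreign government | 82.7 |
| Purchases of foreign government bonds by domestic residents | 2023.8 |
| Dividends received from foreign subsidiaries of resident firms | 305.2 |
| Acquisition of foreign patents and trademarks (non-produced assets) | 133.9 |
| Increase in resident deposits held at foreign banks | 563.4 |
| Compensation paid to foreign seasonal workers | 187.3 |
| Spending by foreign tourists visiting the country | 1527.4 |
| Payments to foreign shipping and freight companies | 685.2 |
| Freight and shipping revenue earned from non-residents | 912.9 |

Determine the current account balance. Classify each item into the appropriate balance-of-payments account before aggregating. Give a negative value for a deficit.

860.9

Goods: 565.9 - 2603.9 = -2038.0
Services: 1527.4 - 685.2 + 912.9 = 1755.1
Primary income: -187.3 + 200.0 + 825.9 + 305.2 = 1143.8
Current account = (-2038.0) + 1755.1 + 1143.8 = 860.9
(Excluded from the current account — financial account: new loans extended by domestic banks to foreign borrowers 845.5, purchases of foreign government bonds by domestic residents 2023.8, increase in resident deposits held at foreign banks 563.4; capital account: sale of embassy land to a foreign government 82.7, acquisition of foreign patents and trademarks (non-produced assets) 133.9.)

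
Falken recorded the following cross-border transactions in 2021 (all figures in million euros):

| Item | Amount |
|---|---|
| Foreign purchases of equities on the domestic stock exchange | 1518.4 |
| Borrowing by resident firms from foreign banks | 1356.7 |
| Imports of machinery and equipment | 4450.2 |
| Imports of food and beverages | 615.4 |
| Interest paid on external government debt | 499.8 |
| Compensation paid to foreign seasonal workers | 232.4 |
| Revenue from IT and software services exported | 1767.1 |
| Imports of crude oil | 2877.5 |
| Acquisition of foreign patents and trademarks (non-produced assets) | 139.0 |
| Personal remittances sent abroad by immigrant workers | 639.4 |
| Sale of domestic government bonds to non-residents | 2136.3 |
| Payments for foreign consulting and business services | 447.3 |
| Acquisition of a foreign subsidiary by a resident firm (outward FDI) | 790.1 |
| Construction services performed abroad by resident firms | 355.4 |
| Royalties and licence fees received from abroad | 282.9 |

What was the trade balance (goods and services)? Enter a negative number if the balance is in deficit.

Goods: -4450.2 - 2877.5 - 615.4 = -7943.1
Services: 355.4 + 1767.1 + 282.9 - 447.3 = 1958.1
Trade balance = -7943.1 + 1958.1 = -5985.0
(Excluded from the trade balance — financial account: foreign purchases of equities on the domestic stock exchange 1518.4, borrowing by resident firms from foreign banks 1356.7, sale of domestic government bonds to non-residents 2136.3, acquisition of a foreign subsidiary by a resident firm (outward FDI) 790.1; primary income: interest paid on external government debt 499.8, compensation paid to foreign seasonal workers 232.4; capital account: acquisition of foreign patents and trademarks (non-produced assets) 139.0; secondary income: personal remittances sent abroad by immigrant workers 639.4.)

-5985.0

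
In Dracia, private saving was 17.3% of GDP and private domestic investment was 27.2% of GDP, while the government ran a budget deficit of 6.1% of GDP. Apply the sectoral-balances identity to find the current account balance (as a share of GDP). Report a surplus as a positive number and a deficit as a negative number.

-16.0

By the sectoral-balances identity, CA = (S_private - I) + (T - G).
Private balance = 17.3 - 27.2 = -9.9
Government balance (T - G) = -6.1
CA = -9.9 + (-6.1) = -16.0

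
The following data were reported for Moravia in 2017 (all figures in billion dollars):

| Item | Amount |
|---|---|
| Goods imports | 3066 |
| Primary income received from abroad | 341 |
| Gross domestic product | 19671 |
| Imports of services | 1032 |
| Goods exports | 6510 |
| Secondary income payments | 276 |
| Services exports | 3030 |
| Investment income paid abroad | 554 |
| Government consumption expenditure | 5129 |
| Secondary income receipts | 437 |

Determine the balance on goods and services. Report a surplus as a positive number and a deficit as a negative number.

5442

Goods balance = 6510 - 3066 = 3444
Services balance = 3030 - 1032 = 1998
Trade balance (goods + services) = 3444 + 1998 = 5442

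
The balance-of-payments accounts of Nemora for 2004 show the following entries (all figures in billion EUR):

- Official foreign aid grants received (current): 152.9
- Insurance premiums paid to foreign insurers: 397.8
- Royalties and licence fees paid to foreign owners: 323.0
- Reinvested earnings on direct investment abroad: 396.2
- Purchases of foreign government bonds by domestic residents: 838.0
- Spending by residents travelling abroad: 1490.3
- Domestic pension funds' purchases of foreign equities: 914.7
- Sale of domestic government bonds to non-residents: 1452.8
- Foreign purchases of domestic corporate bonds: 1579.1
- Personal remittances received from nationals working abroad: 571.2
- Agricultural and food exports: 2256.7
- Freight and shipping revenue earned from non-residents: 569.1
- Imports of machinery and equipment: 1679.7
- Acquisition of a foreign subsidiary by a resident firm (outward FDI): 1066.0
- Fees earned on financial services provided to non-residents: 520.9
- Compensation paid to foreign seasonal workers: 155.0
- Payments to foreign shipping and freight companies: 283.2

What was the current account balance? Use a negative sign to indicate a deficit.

138.0

Goods: 2256.7 - 1679.7 = 577.0
Services: -283.2 - 1490.3 - 323.0 + 520.9 - 397.8 + 569.1 = -1404.3
Primary income: -155.0 + 396.2 = 241.2
Secondary income: 152.9 + 571.2 = 724.1
Current account = 577.0 + (-1404.3) + 241.2 + 724.1 = 138.0
(Excluded from the current account — financial account: purchases of foreign government bonds by domestic residents 838.0, domestic pension funds' purchases of foreign equities 914.7, sale of domestic government bonds to non-residents 1452.8, foreign purchases of domestic corporate bonds 1579.1, acquisition of a foreign subsidiary by a resident firm (outward FDI) 1066.0.)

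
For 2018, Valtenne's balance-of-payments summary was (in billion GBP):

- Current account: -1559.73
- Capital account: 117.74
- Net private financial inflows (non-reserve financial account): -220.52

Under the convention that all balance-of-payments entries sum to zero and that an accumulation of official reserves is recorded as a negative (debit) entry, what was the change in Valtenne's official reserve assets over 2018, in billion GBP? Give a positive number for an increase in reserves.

-1662.51

Official reserve transactions balance = -((-1559.73) + 117.74 + (-220.52)) = 1662.51
An accumulation of reserves is recorded as a debit (negative entry), so the change in the stock of reserves is the negative of that balance.
Change in official reserves = -(1662.51) = -1662.51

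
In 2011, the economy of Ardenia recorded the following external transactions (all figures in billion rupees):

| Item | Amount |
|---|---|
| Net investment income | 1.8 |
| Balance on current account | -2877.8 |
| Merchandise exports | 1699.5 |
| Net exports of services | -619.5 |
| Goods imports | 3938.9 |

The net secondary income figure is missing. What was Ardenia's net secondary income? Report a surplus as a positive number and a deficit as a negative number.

Current account = goods balance + services balance + net primary income + net secondary income
Sum of the known components = -2857.1
Net secondary income = CA - (known components) = -2877.8 - (-2857.1) = -20.7

-20.7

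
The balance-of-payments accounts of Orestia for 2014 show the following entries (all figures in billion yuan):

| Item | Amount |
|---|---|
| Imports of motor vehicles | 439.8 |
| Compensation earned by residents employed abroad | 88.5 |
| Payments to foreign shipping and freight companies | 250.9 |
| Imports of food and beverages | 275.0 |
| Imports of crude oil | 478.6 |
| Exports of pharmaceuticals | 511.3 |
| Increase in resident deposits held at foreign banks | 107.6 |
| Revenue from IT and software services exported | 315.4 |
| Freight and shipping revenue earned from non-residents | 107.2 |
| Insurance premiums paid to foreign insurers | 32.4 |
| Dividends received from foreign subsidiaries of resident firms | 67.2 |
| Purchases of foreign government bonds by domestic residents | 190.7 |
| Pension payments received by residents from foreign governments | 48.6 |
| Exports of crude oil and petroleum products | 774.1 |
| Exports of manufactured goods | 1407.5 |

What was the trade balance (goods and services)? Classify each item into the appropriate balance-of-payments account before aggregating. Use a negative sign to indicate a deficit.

Goods: -439.8 - 478.6 + 511.3 + 1407.5 + 774.1 - 275.0 = 1499.5
Services: 315.4 - 250.9 - 32.4 + 107.2 = 139.3
Trade balance = 1499.5 + 139.3 = 1638.8
(Excluded from the trade balance — primary income: compensation earned by residents employed abroad 88.5, dividends received from foreign subsidiaries of resident firms 67.2; financial account: increase in resident deposits held at foreign banks 107.6, purchases of foreign government bonds by domestic residents 190.7; secondary income: pension payments received by residents from foreign governments 48.6.)

1638.8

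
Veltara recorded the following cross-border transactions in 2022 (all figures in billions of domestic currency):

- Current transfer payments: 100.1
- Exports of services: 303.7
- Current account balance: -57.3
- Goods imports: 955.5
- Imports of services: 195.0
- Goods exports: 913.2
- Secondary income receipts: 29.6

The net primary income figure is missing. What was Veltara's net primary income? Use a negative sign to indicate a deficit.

-53.2

Current account = goods balance + services balance + net primary income + net secondary income
Sum of the known components = -4.1
Net primary income = CA - (known components) = -57.3 - (-4.1) = -53.2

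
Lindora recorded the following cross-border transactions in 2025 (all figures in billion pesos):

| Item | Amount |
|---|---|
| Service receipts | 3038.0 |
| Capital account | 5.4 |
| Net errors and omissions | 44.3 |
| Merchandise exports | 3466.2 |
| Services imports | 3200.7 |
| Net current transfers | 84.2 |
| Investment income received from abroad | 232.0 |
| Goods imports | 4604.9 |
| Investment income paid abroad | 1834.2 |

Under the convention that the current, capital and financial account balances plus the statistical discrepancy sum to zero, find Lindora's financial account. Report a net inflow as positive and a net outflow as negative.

Goods balance = 3466.2 - 4604.9 = -1138.7
Services balance = 3038.0 - 3200.7 = -162.7
Trade balance (goods + services) = -1138.7 + (-162.7) = -1301.4
Net primary income = 232.0 - 1834.2 = -1602.2
Net secondary income = 84.2
Current account = -1301.4 + (-1602.2) + 84.2 = -2819.4
Financial account = -(-2819.4 + 5.4 + 44.3) = 2769.7

2769.7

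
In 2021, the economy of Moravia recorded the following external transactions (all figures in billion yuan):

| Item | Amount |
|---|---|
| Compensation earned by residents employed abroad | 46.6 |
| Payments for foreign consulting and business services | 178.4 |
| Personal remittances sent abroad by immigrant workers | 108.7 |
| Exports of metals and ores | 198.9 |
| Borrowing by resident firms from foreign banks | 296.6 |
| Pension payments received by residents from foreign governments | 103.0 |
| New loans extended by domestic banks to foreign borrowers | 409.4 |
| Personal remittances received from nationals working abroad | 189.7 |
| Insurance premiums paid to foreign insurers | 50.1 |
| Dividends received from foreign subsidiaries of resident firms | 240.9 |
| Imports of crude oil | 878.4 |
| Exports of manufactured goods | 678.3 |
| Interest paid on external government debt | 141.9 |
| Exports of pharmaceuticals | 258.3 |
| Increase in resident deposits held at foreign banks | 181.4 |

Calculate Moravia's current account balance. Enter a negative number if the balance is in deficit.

358.2

Goods: 198.9 + 678.3 - 878.4 + 258.3 = 257.1
Services: -178.4 - 50.1 = -228.5
Primary income: 46.6 + 240.9 - 141.9 = 145.6
Secondary income: 189.7 + 103.0 - 108.7 = 184.0
Current account = 257.1 + (-228.5) + 145.6 + 184.0 = 358.2
(Excluded from the current account — financial account: borrowing by resident firms from foreign banks 296.6, new loans extended by domestic banks to foreign borrowers 409.4, increase in resident deposits held at foreign banks 181.4.)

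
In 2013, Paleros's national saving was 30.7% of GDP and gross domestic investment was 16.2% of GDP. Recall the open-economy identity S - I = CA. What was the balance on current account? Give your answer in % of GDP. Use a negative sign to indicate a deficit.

14.5

CA = S - I = 30.7 - 16.2 = 14.5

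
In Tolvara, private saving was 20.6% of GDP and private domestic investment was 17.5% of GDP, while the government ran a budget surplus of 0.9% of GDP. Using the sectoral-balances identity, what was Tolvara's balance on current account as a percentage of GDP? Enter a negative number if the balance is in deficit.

4.0

By the sectoral-balances identity, CA = (S_private - I) + (T - G).
Private balance = 20.6 - 17.5 = 3.1
Government balance (T - G) = 0.9
CA = 3.1 + 0.9 = 4.0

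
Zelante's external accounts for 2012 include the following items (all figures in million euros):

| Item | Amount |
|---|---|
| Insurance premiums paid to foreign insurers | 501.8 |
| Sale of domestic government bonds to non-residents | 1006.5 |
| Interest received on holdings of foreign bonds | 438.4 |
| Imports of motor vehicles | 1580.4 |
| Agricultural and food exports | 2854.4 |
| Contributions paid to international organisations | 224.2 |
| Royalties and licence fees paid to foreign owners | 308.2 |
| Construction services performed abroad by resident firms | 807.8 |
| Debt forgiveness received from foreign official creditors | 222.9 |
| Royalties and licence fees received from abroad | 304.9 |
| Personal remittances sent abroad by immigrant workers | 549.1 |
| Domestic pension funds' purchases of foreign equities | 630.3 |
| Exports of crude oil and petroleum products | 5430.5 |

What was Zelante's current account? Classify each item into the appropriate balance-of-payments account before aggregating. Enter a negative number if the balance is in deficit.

6672.3

Goods: 2854.4 + 5430.5 - 1580.4 = 6704.5
Services: 807.8 + 304.9 - 501.8 - 308.2 = 302.7
Primary income: 438.4
Secondary income: -549.1 - 224.2 = -773.3
Current account = 6704.5 + 302.7 + 438.4 + (-773.3) = 6672.3
(Excluded from the current account — financial account: sale of domestic government bonds to non-residents 1006.5, domestic pension funds' purchases of foreign equities 630.3; capital account: debt forgiveness received from foreign official creditors 222.9.)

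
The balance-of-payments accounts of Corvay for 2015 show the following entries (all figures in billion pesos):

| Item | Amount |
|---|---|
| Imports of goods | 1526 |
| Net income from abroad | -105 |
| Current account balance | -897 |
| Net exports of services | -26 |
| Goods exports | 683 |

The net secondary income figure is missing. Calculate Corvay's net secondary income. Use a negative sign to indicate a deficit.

77

Current account = goods balance + services balance + net primary income + net secondary income
Sum of the known components = -974
Net secondary income = CA - (known components) = -897 - (-974) = 77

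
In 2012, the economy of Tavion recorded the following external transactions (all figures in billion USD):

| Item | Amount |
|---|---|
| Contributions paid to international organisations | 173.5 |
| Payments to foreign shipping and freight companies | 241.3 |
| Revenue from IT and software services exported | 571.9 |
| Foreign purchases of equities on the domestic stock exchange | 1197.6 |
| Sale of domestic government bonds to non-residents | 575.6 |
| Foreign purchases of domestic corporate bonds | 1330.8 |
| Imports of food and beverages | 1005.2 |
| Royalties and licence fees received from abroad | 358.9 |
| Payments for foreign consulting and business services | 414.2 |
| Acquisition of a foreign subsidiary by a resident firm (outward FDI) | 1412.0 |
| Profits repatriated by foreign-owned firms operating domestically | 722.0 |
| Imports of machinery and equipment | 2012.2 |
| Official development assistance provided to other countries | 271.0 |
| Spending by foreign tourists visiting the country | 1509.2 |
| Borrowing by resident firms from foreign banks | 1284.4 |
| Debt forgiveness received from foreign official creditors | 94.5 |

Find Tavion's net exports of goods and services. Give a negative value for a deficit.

Goods: -1005.2 - 2012.2 = -3017.4
Services: 1509.2 - 241.3 + 571.9 + 358.9 - 414.2 = 1784.5
Trade balance = -3017.4 + 1784.5 = -1232.9
(Excluded from the trade balance — secondary income: contributions paid to international organisations 173.5, official development assistance provided to other countries 271.0; financial account: foreign purchases of equities on the domestic stock exchange 1197.6, sale of domestic government bonds to non-residents 575.6, foreign purchases of domestic corporate bonds 1330.8, acquisition of a foreign subsidiary by a resident firm (outward FDI) 1412.0, borrowing by resident firms from foreign banks 1284.4; primary income: profits repatriated by foreign-owned firms operating domestically 722.0; capital account: debt forgiveness received from foreign official creditors 94.5.)

-1232.9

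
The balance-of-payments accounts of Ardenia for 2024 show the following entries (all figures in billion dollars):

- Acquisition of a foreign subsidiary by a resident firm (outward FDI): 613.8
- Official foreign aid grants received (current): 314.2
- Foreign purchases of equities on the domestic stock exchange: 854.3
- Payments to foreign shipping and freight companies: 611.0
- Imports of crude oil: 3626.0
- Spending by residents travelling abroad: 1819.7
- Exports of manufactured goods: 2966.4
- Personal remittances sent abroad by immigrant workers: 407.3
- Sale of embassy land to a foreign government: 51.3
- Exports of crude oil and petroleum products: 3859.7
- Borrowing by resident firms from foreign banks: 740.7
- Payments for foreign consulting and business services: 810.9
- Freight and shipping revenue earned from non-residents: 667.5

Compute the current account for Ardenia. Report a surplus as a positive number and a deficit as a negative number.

Goods: 3859.7 + 2966.4 - 3626.0 = 3200.1
Services: -810.9 - 1819.7 - 611.0 + 667.5 = -2574.1
Secondary income: 314.2 - 407.3 = -93.1
Current account = 3200.1 + (-2574.1) + (-93.1) = 532.9
(Excluded from the current account — financial account: acquisition of a foreign subsidiary by a resident firm (outward FDI) 613.8, foreign purchases of equities on the domestic stock exchange 854.3, borrowing by resident firms from foreign banks 740.7; capital account: sale of embassy land to a foreign government 51.3.)

532.9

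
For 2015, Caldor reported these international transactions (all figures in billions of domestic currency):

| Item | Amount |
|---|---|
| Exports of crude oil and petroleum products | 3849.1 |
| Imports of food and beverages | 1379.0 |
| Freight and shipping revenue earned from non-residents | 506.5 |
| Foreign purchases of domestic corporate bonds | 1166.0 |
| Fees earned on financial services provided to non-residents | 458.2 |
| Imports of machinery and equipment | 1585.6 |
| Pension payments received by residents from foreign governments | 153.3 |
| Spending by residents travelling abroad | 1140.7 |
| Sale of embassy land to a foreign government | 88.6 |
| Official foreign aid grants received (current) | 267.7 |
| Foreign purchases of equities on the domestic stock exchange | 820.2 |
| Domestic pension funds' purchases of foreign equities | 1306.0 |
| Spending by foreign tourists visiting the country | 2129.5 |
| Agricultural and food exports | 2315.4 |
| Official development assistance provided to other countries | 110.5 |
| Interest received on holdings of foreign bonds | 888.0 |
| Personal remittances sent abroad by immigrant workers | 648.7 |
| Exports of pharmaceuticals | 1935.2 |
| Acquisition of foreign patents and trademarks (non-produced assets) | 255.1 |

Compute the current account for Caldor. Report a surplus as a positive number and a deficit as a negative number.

Goods: -1585.6 + 2315.4 + 3849.1 + 1935.2 - 1379.0 = 5135.1
Services: 2129.5 + 506.5 + 458.2 - 1140.7 = 1953.5
Primary income: 888.0
Secondary income: 153.3 - 110.5 + 267.7 - 648.7 = -338.2
Current account = 5135.1 + 1953.5 + 888.0 + (-338.2) = 7638.4
(Excluded from the current account — financial account: foreign purchases of domestic corporate bonds 1166.0, foreign purchases of equities on the domestic stock exchange 820.2, domestic pension funds' purchases of foreign equities 1306.0; capital account: sale of embassy land to a foreign government 88.6, acquisition of foreign patents and trademarks (non-produced assets) 255.1.)

7638.4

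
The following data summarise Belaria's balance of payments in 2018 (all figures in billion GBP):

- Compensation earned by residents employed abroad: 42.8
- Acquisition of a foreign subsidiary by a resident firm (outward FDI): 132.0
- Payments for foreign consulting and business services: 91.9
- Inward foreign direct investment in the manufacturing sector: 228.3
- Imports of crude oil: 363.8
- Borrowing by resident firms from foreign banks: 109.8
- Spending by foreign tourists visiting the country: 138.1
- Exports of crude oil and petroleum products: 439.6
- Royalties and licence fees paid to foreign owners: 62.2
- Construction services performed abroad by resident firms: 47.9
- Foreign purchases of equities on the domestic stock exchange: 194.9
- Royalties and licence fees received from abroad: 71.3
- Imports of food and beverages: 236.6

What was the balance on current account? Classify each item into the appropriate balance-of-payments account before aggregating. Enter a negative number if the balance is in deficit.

-14.8

Goods: -236.6 - 363.8 + 439.6 = -160.8
Services: 138.1 + 71.3 + 47.9 - 62.2 - 91.9 = 103.2
Primary income: 42.8
Current account = (-160.8) + 103.2 + 42.8 = -14.8
(Excluded from the current account — financial account: acquisition of a foreign subsidiary by a resident firm (outward FDI) 132.0, inward foreign direct investment in the manufacturing sector 228.3, borrowing by resident firms from foreign banks 109.8, foreign purchases of equities on the domestic stock exchange 194.9.)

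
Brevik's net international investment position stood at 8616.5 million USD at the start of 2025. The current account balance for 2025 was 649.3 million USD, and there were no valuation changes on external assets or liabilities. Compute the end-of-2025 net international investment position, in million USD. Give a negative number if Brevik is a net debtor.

9265.8

With no valuation effects, change in NIIP = current account = 649.3
End-of-year NIIP = 8616.5 + 649.3 = 9265.8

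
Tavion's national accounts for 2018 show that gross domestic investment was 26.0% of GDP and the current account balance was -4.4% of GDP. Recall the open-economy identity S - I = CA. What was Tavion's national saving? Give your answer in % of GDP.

S - I = CA (net lending to the rest of the world).
S = I + CA = 26.0 + (-4.4) = 21.6

21.6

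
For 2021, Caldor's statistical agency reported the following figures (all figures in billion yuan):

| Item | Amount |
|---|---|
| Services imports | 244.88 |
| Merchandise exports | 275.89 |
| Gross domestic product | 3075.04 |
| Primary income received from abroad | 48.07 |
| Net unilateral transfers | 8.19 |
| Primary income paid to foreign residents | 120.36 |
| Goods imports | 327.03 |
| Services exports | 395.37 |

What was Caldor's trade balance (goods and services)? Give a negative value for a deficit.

99.35

Goods balance = 275.89 - 327.03 = -51.14
Services balance = 395.37 - 244.88 = 150.49
Trade balance (goods + services) = -51.14 + 150.49 = 99.35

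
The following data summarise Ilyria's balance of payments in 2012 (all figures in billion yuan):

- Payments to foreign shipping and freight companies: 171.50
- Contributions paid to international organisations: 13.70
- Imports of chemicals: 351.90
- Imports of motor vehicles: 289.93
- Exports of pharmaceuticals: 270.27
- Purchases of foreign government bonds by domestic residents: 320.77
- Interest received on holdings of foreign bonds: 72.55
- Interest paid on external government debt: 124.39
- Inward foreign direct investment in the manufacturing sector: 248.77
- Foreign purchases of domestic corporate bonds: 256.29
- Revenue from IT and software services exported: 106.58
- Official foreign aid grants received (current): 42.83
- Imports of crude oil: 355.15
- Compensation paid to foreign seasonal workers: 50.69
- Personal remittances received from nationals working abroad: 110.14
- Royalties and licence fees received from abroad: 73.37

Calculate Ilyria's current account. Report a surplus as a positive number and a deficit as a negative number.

Goods: -289.93 + 270.27 - 351.90 - 355.15 = -726.71
Services: -171.50 + 106.58 + 73.37 = 8.45
Primary income: 72.55 - 50.69 - 124.39 = -102.53
Secondary income: 110.14 + 42.83 - 13.70 = 139.27
Current account = (-726.71) + 8.45 + (-102.53) + 139.27 = -681.52
(Excluded from the current account — financial account: purchases of foreign government bonds by domestic residents 320.77, inward foreign direct investment in the manufacturing sector 248.77, foreign purchases of domestic corporate bonds 256.29.)

-681.52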